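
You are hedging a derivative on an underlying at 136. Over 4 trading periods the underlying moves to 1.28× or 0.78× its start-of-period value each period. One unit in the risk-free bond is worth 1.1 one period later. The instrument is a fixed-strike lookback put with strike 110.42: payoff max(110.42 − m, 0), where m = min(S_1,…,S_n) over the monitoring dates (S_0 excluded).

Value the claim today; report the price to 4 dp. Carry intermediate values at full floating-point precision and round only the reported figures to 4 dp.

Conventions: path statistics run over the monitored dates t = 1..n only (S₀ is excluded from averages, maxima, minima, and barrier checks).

Set p* = 0.6400 (from d < R < u); the path-dependent value is the discounted p*-expectation over all price paths.
Enumerate all 2^4 = 16 price paths (U = up ×1.28, D = down ×0.78); each path with k up-moves has probability p*^k·(1−p*)^(4−k).
DDDD: m=50.3405, payoff=60.0795, prob=0.016796
UDDD: m=82.6100, payoff=27.8100, prob=0.029860
DUDD: m=82.6100, payoff=27.8100, prob=0.029860
UUDD: m=135.5651, payoff=0.0000, prob=0.053084
DDUD: m=82.6100, payoff=27.8100, prob=0.029860
UDUD: m=135.5651, payoff=0.0000, prob=0.053084
DUUD: m=106.0800, payoff=4.3400, prob=0.053084
UUUD: m=174.0800, payoff=0.0000, prob=0.094372
DDDU: m=64.5391, payoff=45.8809, prob=0.029860
UDDU: m=105.9103, payoff=4.5097, prob=0.053084
DUDU: m=105.9103, payoff=4.5097, prob=0.053084
UUDU: m=173.8015, payoff=0.0000, prob=0.094372
DDUU: m=82.7424, payoff=27.6776, prob=0.053084
UDUU: m=135.7824, payoff=0.0000, prob=0.094372
DUUU: m=106.0800, payoff=4.3400, prob=0.094372
UUUU: m=174.0800, payoff=0.0000, prob=0.167772
Price = Σ prob·payoff / R^4 = 7.458299 / 1.464100 = 5.0941

price = 5.0941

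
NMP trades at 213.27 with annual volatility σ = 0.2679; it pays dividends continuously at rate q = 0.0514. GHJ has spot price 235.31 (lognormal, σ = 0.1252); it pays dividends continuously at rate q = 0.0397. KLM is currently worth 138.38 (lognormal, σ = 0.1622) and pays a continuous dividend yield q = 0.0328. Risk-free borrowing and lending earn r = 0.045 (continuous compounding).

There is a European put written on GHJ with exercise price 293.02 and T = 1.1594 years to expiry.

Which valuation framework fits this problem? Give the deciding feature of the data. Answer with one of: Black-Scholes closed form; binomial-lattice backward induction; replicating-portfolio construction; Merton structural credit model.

Key observation: the strike-293.02 put on GHJ is European-exercise on a continuously-modelled lognormal underlying, so its value is a single closed-form evaluation.

framework: Black-Scholes closed form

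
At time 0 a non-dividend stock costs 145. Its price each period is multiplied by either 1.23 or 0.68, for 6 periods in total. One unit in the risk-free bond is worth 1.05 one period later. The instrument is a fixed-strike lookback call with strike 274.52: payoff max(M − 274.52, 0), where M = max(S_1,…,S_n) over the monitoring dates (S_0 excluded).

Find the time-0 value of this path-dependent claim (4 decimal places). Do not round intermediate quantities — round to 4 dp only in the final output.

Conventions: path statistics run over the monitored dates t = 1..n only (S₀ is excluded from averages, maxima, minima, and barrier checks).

price = 23.5229

Risk-neutral up-probability p* = (R−d)/(u−d) = (1.05−0.68)/(1.23−0.68) = 0.6727; the claim prices as the p*-weighted sum of path payoffs discounted by R^6.
Enumerate all 2^6 = 64 price paths (U = up ×1.23, D = down ×0.68); each path with k up-moves has probability p*^k·(1−p*)^(6−k).
DDDDDD: M=98.6000, payoff=0.0000, prob=0.001229
UDDDDD: M=178.3500, payoff=0.0000, prob=0.002526
DUDDDD: M=121.2780, payoff=0.0000, prob=0.002526
UUDDDD: M=219.3705, payoff=0.0000, prob=0.005192
DDUDDD: M=98.6000, payoff=0.0000, prob=0.002526
UDUDDD: M=178.3500, payoff=0.0000, prob=0.005192
DUUDDD: M=149.1719, payoff=0.0000, prob=0.005192
UUUDDD: M=269.8257, payoff=0.0000, prob=0.010672
DDDUDD: M=98.6000, payoff=0.0000, prob=0.002526
UDDUDD: M=178.3500, payoff=0.0000, prob=0.005192
DUDUDD: M=121.2780, payoff=0.0000, prob=0.005192
UUDUDD: M=219.3705, payoff=0.0000, prob=0.010672
DDUUDD: M=101.4369, payoff=0.0000, prob=0.005192
UDUUDD: M=183.4815, payoff=0.0000, prob=0.010672
DUUUDD: M=183.4815, payoff=0.0000, prob=0.010672
UUUUDD: M=331.8856, payoff=57.3656, prob=0.021937
DDDDUD: M=98.6000, payoff=0.0000, prob=0.002526
UDDDUD: M=178.3500, payoff=0.0000, prob=0.005192
DUDDUD: M=121.2780, payoff=0.0000, prob=0.005192
UUDDUD: M=219.3705, payoff=0.0000, prob=0.010672
DDUDUD: M=98.6000, payoff=0.0000, prob=0.005192
UDUDUD: M=178.3500, payoff=0.0000, prob=0.010672
DUUDUD: M=149.1719, payoff=0.0000, prob=0.010672
UUUDUD: M=269.8257, payoff=0.0000, prob=0.021937
DDDUUD: M=98.6000, payoff=0.0000, prob=0.005192
UDDUUD: M=178.3500, payoff=0.0000, prob=0.010672
DUDUUD: M=124.7674, payoff=0.0000, prob=0.010672
UUDUUD: M=225.6822, payoff=0.0000, prob=0.021937
DDUUUD: M=124.7674, payoff=0.0000, prob=0.010672
UDUUUD: M=225.6822, payoff=0.0000, prob=0.021937
DUUUUD: M=225.6822, payoff=0.0000, prob=0.021937
UUUUUD: M=408.2193, payoff=133.6993, prob=0.045093
DDDDDU: M=98.6000, payoff=0.0000, prob=0.002526
UDDDDU: M=178.3500, payoff=0.0000, prob=0.005192
DUDDDU: M=121.2780, payoff=0.0000, prob=0.005192
UUDDDU: M=219.3705, payoff=0.0000, prob=0.010672
DDUDDU: M=98.6000, payoff=0.0000, prob=0.005192
UDUDDU: M=178.3500, payoff=0.0000, prob=0.010672
DUUDDU: M=149.1719, payoff=0.0000, prob=0.010672
UUUDDU: M=269.8257, payoff=0.0000, prob=0.021937
DDDUDU: M=98.6000, payoff=0.0000, prob=0.005192
UDDUDU: M=178.3500, payoff=0.0000, prob=0.010672
DUDUDU: M=121.2780, payoff=0.0000, prob=0.010672
UUDUDU: M=219.3705, payoff=0.0000, prob=0.021937
DDUUDU: M=101.4369, payoff=0.0000, prob=0.010672
UDUUDU: M=183.4815, payoff=0.0000, prob=0.021937
DUUUDU: M=183.4815, payoff=0.0000, prob=0.021937
UUUUDU: M=331.8856, payoff=57.3656, prob=0.045093
DDDDUU: M=98.6000, payoff=0.0000, prob=0.005192
UDDDUU: M=178.3500, payoff=0.0000, prob=0.010672
DUDDUU: M=121.2780, payoff=0.0000, prob=0.010672
UUDDUU: M=219.3705, payoff=0.0000, prob=0.021937
DDUDUU: M=98.6000, payoff=0.0000, prob=0.010672
UDUDUU: M=178.3500, payoff=0.0000, prob=0.021937
DUUDUU: M=153.4639, payoff=0.0000, prob=0.021937
UUUDUU: M=277.5891, payoff=3.0691, prob=0.045093
DDDUUU: M=98.6000, payoff=0.0000, prob=0.010672
UDDUUU: M=178.3500, payoff=0.0000, prob=0.021937
DUDUUU: M=153.4639, payoff=0.0000, prob=0.021937
UUDUUU: M=277.5891, payoff=3.0691, prob=0.045093
DDUUUU: M=153.4639, payoff=0.0000, prob=0.021937
UDUUUU: M=277.5891, payoff=3.0691, prob=0.045093
DUUUUU: M=277.5891, payoff=3.0691, prob=0.045093
UUUUUU: M=502.1098, payoff=227.5898, prob=0.092690
Price = Σ prob·payoff / R^6 = 31.522977 / 1.340096 = 23.5229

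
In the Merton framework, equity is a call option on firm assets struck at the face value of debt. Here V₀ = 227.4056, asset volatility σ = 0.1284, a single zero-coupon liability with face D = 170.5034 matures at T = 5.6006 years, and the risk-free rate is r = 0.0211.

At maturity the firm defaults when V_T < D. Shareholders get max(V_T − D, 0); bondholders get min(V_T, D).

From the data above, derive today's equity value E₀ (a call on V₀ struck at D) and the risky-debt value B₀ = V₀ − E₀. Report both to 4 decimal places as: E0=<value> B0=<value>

Work the structural quantities from V₀ = 227.4056 against face 170.5034:
d₁ = [ln(V₀/D) + (r + σ²/2)T] / (σ√T)
   = [ln(227.4056/170.5034) + (0.0211 + 0.5·0.1284²)·5.6006] / (0.1284·√5.6006)
   = [0.287980 + 0.164340] / 0.303866 = 1.488550
d₂ = d₁ − σ√T = 1.488550 − 0.303866 = 1.184684
N(d₁) = 0.931697,  N(d₂) = 0.881929,  e^(−rT) = 0.888543
E₀ = V₀·N(d₁) − D·e^(−rT)·N(d₂)
   = 227.4056·0.931697 − 170.5034·0.888543·0.881929 = 78.261325
B₀ = V₀ − E₀ = 227.4056 − 78.261325 = 149.144275

E0=78.2613 B0=149.1443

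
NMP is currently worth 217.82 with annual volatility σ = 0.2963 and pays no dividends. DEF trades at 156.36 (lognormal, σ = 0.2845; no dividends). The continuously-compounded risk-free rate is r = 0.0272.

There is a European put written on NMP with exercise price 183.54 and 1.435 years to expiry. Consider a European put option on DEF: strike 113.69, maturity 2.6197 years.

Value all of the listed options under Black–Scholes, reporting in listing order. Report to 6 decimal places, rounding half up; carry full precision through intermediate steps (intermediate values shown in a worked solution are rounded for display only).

[NMP put K=183.54]
σ√T = 0.2963·√1.435 = 0.354942
d₁ = (ln(S/K) + (r+σ²/2)T) / (σ√T) = (ln(217.82/183.54) + (0.0272+0.2963²/2)·1.435) / 0.354942 = (0.171236 + 0.102024) / 0.354942 = 0.769873
d₂ = d₁ − σ√T = 0.769873 − 0.354942 = 0.414931
e^{−rT} = 0.961720
N(−d₁) = 0.220688,  N(−d₂) = 0.339096
price = K·e^{−rT}·N(−d₂) − S·N(−d₁) = 59.855268 − 48.070179 = 11.785089
[DEF put K=113.69]
σ√T = 0.2845·√2.6197 = 0.460477
d₁ = (ln(S/K) + (r+σ²/2)T) / (σ√T) = (ln(156.36/113.69) + (0.0272+0.2845²/2)·2.6197) / 0.460477 = (0.318686 + 0.177275) / 0.460477 = 1.077059
d₂ = d₁ − σ√T = 1.077059 − 0.460477 = 0.616582
e^{−rT} = 0.931224
N(−d₁) = 0.140727,  N(−d₂) = 0.268755
price = K·e^{−rT}·N(−d₂) − S·N(−d₁) = 28.453339 − 22.004066 = 6.449273

price(NMP put K=183.54) = 11.785089
price(DEF put K=113.69) = 6.449273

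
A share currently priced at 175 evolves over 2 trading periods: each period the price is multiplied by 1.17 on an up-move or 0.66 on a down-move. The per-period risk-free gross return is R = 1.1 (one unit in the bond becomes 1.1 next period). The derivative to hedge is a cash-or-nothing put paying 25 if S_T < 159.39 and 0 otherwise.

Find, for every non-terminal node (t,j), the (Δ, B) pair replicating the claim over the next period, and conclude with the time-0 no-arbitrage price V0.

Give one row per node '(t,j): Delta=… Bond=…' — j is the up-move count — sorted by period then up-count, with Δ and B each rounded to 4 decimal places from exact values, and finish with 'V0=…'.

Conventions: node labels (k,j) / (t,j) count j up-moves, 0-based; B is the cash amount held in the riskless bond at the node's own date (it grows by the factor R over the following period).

(0,0): Delta=-0.2197 Bond=43.7292
(1,0): Delta=0.0000 Bond=22.7273
(1,1): Delta=-0.2394 Bond=52.1390
V0=5.2825

Arbitrage-free pricing uses the up-move probability p* = (R−d)/(u−d) = 0.8627, discounting each step at R = 1.1.
Expiry values: V(2,0)=25.0000, V(2,1)=25.0000, V(2,2)=0.0000
(1,0): S=115.5000. Δ = (V_up−V_dn)/(S_up−S_dn) = (25.0000−25.0000)/(135.1350−76.2300) = 0.0000. V = [p*·25.0000 + (1−p*)·25.0000]/1.1 = 22.7273. B = V − Δ·S = 22.7273.
(1,1): S=204.7500. Δ = (V_up−V_dn)/(S_up−S_dn) = (0.0000−25.0000)/(239.5575−135.1350) = -0.2394. V = [p*·0.0000 + (1−p*)·25.0000]/1.1 = 3.1194. B = V − Δ·S = 52.1390.
(0,0): S=175.0000. Δ = (V_up−V_dn)/(S_up−S_dn) = (3.1194−22.7273)/(204.7500−115.5000) = -0.2197. V = [p*·3.1194 + (1−p*)·22.7273]/1.1 = 5.2825. B = V − Δ·S = 43.7292.
Verification: the root portfolio costs Δ(0,0)·S0 + B(0,0) = 5.2825, matching V0.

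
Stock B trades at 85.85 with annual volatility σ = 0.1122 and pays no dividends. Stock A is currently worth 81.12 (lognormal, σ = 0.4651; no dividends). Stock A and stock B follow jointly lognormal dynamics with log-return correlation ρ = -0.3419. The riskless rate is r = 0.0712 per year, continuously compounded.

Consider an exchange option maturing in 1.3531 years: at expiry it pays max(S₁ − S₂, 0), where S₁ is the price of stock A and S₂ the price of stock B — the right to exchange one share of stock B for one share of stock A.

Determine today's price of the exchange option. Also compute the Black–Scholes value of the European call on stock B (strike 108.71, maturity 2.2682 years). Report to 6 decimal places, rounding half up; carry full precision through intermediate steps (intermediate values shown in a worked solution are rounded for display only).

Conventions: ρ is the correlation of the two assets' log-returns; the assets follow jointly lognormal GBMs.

exchange price = 17.355366
price(stock B call K=108.71) = 3.254195

σ_eff = √(σ₁² + σ₂² − 2ρσ₁σ₂) = √(0.4651² + 0.1122² − 2·-0.3419·0.4651·0.1122) = 0.514384
d₁ = (ln(S₁/S₂) + (q₂ − q₁ + σ_eff²/2)T) / (σ_eff√T) = (ln(81.12/85.85) + (0.0 − 0.0 + 0.132295)·1.3531) / 0.598345 = 0.204458
d₂ = d₁ − σ_eff√T = 0.204458 − 0.598345 = -0.393887
N(d₁) = 0.581002,  N(d₂) = 0.346832
V = S₁·e^{−q₁T}·N(d₁) − S₂·e^{−q₂T}·N(d₂) = 47.130902 − 29.775537 = 17.355366
[vanilla: stock B call K=108.71]
σ√T = 0.1122·√2.2682 = 0.168979
d₁ = (ln(S/K) + (r+σ²/2)T) / (σ√T) = (ln(85.85/108.71) + (0.0712+0.1122²/2)·2.2682) / 0.168979 = (-0.236082 + 0.175773) / 0.168979 = -0.356904
d₂ = d₁ − σ√T = -0.356904 − 0.168979 = -0.525883
e^{−rT} = 0.850870
N(d₁) = 0.360582,  N(d₂) = 0.299485
price = S·N(d₁) − K·e^{−rT}·N(d₂) = 30.955958 − 27.701763 = 3.254195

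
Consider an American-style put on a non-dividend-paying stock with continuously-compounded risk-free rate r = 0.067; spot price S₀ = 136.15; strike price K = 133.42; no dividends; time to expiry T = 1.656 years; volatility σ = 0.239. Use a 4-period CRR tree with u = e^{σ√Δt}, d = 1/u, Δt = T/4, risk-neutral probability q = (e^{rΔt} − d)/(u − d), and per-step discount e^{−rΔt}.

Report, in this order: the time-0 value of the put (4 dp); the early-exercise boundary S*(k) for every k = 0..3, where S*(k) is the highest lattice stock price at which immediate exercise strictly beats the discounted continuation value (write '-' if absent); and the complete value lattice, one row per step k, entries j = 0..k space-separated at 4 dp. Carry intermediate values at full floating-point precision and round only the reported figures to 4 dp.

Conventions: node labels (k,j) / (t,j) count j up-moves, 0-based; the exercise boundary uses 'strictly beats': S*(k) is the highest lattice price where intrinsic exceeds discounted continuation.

price = 9.6993
boundary = - - 100.1029 116.7433
tree:
9.6993
18.3947 3.1563
33.3171 7.2551 0.0000
47.5857 16.6767 0.0000 0.0000
59.8204 33.3171 0.0000 0.0000 0.0000

Δt=0.41400  u=1.16623  d=0.85746  q=0.55272  discount=0.97264
step 4 (expiry): payoffs max(K−S,0) = 59.8204 33.3171 0.0000 0.0000 0.0000
step 3: (k=3,j=0): S=85.8343, K−S=47.5857, hold=43.9357 ⇒ V=47.5857 exercise | (k=3,j=1): S=116.7433, K−S=16.6767, hold=14.4944 ⇒ V=16.6767 exercise | (k=3,j=2): S=158.7827, K−S=0.0000, hold=0.0000 ⇒ V=0.0000 continue | (k=3,j=3): S=215.9605, K−S=0.0000, hold=0.0000 ⇒ V=0.0000 continue  boundary S*=116.7433
step 2: (k=2,j=0): S=100.1029, K−S=33.3171, hold=29.6672 ⇒ V=33.3171 exercise | (k=2,j=1): S=136.1500, K−S=0.0000, hold=7.2551 ⇒ V=7.2551 continue | (k=2,j=2): S=185.1777, K−S=0.0000, hold=0.0000 ⇒ V=0.0000 continue  boundary S*=100.1029
step 1: (k=1,j=0): S=116.7433, K−S=16.6767, hold=18.3947 ⇒ V=18.3947 continue | (k=1,j=1): S=158.7827, K−S=0.0000, hold=3.1563 ⇒ V=3.1563 continue  boundary S*=-
step 0: (k=0,j=0): S=136.1500, K−S=0.0000, hold=9.6993 ⇒ V=9.6993 continue  boundary S*=-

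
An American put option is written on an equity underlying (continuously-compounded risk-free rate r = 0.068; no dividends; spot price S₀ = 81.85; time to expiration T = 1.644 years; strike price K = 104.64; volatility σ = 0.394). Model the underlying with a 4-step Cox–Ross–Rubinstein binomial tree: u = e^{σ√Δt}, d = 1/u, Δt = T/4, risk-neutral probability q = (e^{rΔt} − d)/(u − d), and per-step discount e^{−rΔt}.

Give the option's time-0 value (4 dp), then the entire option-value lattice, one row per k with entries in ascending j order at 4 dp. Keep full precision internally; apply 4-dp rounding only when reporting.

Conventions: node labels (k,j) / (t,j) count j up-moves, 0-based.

price = 27.5898
tree:
27.5898
41.0601 15.3073
55.2520 25.6424 5.5463
66.2761 41.0601 11.2428 0.0000
74.8395 55.2520 22.7900 0.0000 0.0000

Δt=0.41100  u=1.28736  d=0.77679  q=0.49270  discount=0.97244
step 4 (expiry): payoffs max(K−S,0) = 74.8395 55.2520 22.7900 0.0000 0.0000
k=3: (k=3,j=0): S=38.3639, K−S=66.2761, hold=63.3921 ⇒ V=66.2761 exercise | (k=3,j=1): S=63.5799, K−S=41.0601, hold=38.1761 ⇒ V=41.0601 exercise | (k=3,j=2): S=105.3701, K−S=0.0000, hold=11.2428 ⇒ V=11.2428 continue | (k=3,j=3): S=174.6284, K−S=0.0000, hold=0.0000 ⇒ V=0.0000 continue
k=2: (k=2,j=0): S=49.3880, K−S=55.2520, hold=52.3680 ⇒ V=55.2520 exercise | (k=2,j=1): S=81.8500, K−S=22.7900, hold=25.6424 ⇒ V=25.6424 continue | (k=2,j=2): S=135.6488, K−S=0.0000, hold=5.5463 ⇒ V=5.5463 continue
k=1: (k=1,j=0): S=63.5799, K−S=41.0601, hold=39.5427 ⇒ V=41.0601 exercise | (k=1,j=1): S=105.3701, K−S=0.0000, hold=15.3073 ⇒ V=15.3073 continue
k=0: (k=0,j=0): S=81.8500, K−S=22.7900, hold=27.5898 ⇒ V=27.5898 continue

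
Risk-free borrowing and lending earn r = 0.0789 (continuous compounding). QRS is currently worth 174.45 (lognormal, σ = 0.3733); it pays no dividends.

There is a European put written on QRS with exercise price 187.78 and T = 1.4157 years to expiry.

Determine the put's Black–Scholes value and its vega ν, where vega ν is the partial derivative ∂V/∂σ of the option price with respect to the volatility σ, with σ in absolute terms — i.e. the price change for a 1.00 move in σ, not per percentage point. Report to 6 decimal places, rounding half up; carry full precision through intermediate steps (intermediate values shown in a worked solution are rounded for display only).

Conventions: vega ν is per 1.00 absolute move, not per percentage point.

price = 26.937735
ν = 78.976166

σ√T = 0.3733·√1.4157 = 0.444164
d₁ = (ln(S/K) + (r+σ²/2)T) / (σ√T) = (ln(174.45/187.78) + (0.0789+0.3733²/2)·1.4157) / 0.444164 = (-0.073633 + 0.210340) / 0.444164 = 0.307784
d₂ = d₁ − σ√T = 0.307784 − 0.444164 = -0.136380
e^{−rT} = 0.894314
N(−d₁) = 0.379123,  N(−d₂) = 0.554240
Put price V = K·e^{−rT}·N(−d₂) − S·N(−d₁) = 93.075784 − 66.138050 = 26.937735
φ(d₁) = (1/√(2π))·e^{−d₁²/2} = 0.380487
ν = S·φ(d₁)·√T = 78.976166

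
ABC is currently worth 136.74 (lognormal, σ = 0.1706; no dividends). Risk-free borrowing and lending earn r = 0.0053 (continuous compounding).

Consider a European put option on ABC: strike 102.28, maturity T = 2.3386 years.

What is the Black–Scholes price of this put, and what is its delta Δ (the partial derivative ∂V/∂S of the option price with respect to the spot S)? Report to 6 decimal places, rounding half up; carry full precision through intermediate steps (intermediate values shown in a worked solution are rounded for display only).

σ√T = 0.1706·√2.3386 = 0.260890
d₁ = (ln(S/K) + (r+σ²/2)T) / (σ√T) = (ln(136.74/102.28) + (0.0053+0.1706²/2)·2.3386) / 0.260890 = (0.290367 + 0.046426) / 0.260890 = 1.290942
d₂ = d₁ − σ√T = 1.290942 − 0.260890 = 1.030052
e^{−rT} = 0.987682
N(−d₁) = 0.098362,  N(−d₂) = 0.151493
Put price V = K·e^{−rT}·N(−d₂) − S·N(−d₁) = 15.303817 − 13.450010 = 1.853807
Δ = −N(−d₁) = -0.098362

price = 1.853807
Δ = -0.098362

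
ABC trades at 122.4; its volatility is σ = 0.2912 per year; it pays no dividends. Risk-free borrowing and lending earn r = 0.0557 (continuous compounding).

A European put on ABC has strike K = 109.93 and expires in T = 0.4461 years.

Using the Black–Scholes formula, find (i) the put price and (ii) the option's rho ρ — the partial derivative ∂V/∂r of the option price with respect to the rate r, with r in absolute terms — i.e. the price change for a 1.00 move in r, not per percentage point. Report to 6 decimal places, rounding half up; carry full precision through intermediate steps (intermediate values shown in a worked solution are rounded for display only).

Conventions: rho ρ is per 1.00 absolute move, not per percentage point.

σ√T = 0.2912·√0.4461 = 0.194495
d₁ = (ln(S/K) + (r+σ²/2)T) / (σ√T) = (ln(122.4/109.93) + (0.0557+0.2912²/2)·0.4461) / 0.194495 = (0.107451 + 0.043762) / 0.194495 = 0.777463
d₂ = d₁ − σ√T = 0.777463 − 0.194495 = 0.582969
e^{−rT} = 0.975458
N(−d₁) = 0.218443,  N(−d₂) = 0.279957
Put price V = K·e^{−rT}·N(−d₂) − S·N(−d₁) = 30.020404 − 26.737388 = 3.283016
ρ = −K·T·e^{−rT}·N(−d₂) = -13.392102

price = 3.283016
ρ = -13.392102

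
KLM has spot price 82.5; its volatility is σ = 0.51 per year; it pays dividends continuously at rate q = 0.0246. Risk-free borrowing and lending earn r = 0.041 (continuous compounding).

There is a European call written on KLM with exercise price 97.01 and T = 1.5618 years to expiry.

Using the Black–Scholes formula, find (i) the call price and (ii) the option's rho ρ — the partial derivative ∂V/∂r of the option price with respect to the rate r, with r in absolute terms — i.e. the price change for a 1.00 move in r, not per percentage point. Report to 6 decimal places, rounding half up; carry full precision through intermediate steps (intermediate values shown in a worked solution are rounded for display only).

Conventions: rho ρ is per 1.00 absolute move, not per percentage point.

σ√T = 0.51·√1.5618 = 0.637357
d₁ = (ln(S/K) + (r−q+σ²/2)T) / (σ√T) = (ln(82.5/97.01) + (0.041−0.0246+0.51²/2)·1.5618) / 0.637357 = (-0.162016 + 0.228726) / 0.637357 = 0.104666
d₂ = d₁ − σ√T = 0.104666 − 0.637357 = -0.532691
e^{−rT} = 0.937973
e^{−qT} = 0.962308
N(d₁) = 0.541680,  N(d₂) = 0.297124
Call price V = S·e^{−qT}·N(d₁) − K·e^{−rT}·N(d₂) = 43.004193 − 27.036123 = 15.968070
ρ = K·T·e^{−rT}·N(d₂) = 42.225017

price = 15.968070
ρ = 42.225017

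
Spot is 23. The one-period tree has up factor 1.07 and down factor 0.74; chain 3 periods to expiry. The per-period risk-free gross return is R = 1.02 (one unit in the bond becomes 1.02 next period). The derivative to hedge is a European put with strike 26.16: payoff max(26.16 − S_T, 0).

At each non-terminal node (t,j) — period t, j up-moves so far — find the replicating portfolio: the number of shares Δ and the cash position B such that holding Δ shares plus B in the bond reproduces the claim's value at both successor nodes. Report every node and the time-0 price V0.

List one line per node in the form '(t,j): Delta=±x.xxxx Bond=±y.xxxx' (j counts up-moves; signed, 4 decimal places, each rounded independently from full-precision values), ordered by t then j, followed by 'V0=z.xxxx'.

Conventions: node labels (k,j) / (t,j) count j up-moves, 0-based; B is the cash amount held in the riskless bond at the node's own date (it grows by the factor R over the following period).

(0,0): Delta=-0.8162 Bond=21.5843
(1,0): Delta=-1.0000 Bond=25.1442
(1,1): Delta=-0.7935 Bond=21.4574
(2,0): Delta=-1.0000 Bond=25.6471
(2,1): Delta=-1.0000 Bond=25.6471
(2,2): Delta=-0.7680 Bond=21.2150
V0=2.8116

Risk-neutral probability p* = (R−d)/(u−d) = (1.02−0.74)/(1.07−0.74) = 0.8485.
Expiry values: V(3,0)=16.8398, V(3,1)=12.6836, V(3,2)=6.6738, V(3,3)=0.0000
(2,0): S=12.5948. Δ = (V_up−V_dn)/(S_up−S_dn) = (12.6836−16.8398)/(13.4764−9.3202) = -1.0000. V = [p*·12.6836 + (1−p*)·16.8398]/1.02 = 13.0523. B = V − Δ·S = 25.6471.
(2,1): S=18.2114. Δ = (V_up−V_dn)/(S_up−S_dn) = (6.6738−12.6836)/(19.4862−13.4764) = -1.0000. V = [p*·6.6738 + (1−p*)·12.6836]/1.02 = 7.4357. B = V − Δ·S = 25.6471.
(2,2): S=26.3327. Δ = (V_up−V_dn)/(S_up−S_dn) = (0.0000−6.6738)/(28.1760−19.4862) = -0.7680. V = [p*·0.0000 + (1−p*)·6.6738]/1.02 = 0.9914. B = V − Δ·S = 21.2150.
(1,0): S=17.0200. Δ = (V_up−V_dn)/(S_up−S_dn) = (7.4357−13.0523)/(18.2114−12.5948) = -1.0000. V = [p*·7.4357 + (1−p*)·13.0523]/1.02 = 8.1242. B = V − Δ·S = 25.1442.
(1,1): S=24.6100. Δ = (V_up−V_dn)/(S_up−S_dn) = (0.9914−7.4357)/(26.3327−18.2114) = -0.7935. V = [p*·0.9914 + (1−p*)·7.4357]/1.02 = 1.9292. B = V − Δ·S = 21.4574.
(0,0): S=23.0000. Δ = (V_up−V_dn)/(S_up−S_dn) = (1.9292−8.1242)/(24.6100−17.0200) = -0.8162. V = [p*·1.9292 + (1−p*)·8.1242]/1.02 = 2.8116. B = V − Δ·S = 21.5843.
Sanity check at the root: Δ(0,0)·S0 + B(0,0) reproduces V0 = 2.8116.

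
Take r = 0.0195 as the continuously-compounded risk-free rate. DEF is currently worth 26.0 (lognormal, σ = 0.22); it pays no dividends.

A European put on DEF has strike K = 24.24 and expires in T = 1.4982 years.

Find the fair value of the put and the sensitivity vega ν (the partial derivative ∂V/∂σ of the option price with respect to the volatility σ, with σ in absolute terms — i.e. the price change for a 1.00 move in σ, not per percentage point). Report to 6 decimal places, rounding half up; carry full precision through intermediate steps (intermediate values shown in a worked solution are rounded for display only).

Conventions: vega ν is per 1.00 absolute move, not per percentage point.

price = 1.601262
ν = 11.184973

σ√T = 0.22·√1.4982 = 0.269282
d₁ = (ln(S/K) + (r+σ²/2)T) / (σ√T) = (ln(26.0/24.24) + (0.0195+0.22²/2)·1.4982) / 0.269282 = (0.070092 + 0.065471) / 0.269282 = 0.503426
d₂ = d₁ − σ√T = 0.503426 − 0.269282 = 0.234144
e^{−rT} = 0.971208
N(−d₁) = 0.307332,  N(−d₂) = 0.407437
Put price V = K·e^{−rT}·N(−d₂) − S·N(−d₁) = 9.591902 − 7.990640 = 1.601262
φ(d₁) = (1/√(2π))·e^{−d₁²/2} = 0.351461
ν = S·φ(d₁)·√T = 11.184973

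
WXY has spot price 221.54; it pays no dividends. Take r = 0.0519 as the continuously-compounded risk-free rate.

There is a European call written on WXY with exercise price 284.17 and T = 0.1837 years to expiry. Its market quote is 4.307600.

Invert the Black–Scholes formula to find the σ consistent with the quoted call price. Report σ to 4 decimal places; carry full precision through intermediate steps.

At σ = 0.5327 the Black–Scholes value reproduces the quote:
σ√T = 0.5327·√0.1837 = 0.228316
d₁ = (ln(S/K) + (r+σ²/2)T) / (σ√T) = (ln(221.54/284.17) + (0.0519+0.5327²/2)·0.1837) / 0.228316 = (-0.248969 + 0.035598) / 0.228316 = -0.934542
d₂ = d₁ − σ√T = -0.934542 − 0.228316 = -1.162858
e^{−rT} = 0.990511
N(d₁) = 0.175012,  N(d₂) = 0.122444
V = S·N(d₁) − K·e^{−rT}·N(d₂) = 38.772225 − 34.464624 = 4.307600 (equal to the quote); since ∂V/∂σ > 0 for all σ, the implied volatility is unique

sigma = 0.5327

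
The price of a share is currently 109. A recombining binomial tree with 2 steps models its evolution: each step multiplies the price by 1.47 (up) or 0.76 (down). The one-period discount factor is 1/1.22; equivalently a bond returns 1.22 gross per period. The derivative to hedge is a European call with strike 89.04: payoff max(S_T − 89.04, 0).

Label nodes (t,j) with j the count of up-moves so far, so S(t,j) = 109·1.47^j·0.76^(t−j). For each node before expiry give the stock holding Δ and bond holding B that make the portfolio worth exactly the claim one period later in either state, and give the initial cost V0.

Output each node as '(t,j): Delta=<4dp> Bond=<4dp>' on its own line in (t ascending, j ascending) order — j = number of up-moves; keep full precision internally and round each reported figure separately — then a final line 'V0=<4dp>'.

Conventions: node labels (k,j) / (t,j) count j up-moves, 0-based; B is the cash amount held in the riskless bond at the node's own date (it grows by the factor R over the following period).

Since d<R<u, set p* = (R−d)/(u−d) = 0.6479; price each node as the discounted p*-expectation of its children.
Expiry values: V(2,0)=0.0000, V(2,1)=32.7348, V(2,2)=146.4981
Node (1,0) S=82.8400: V=(p*·32.7348+(1−p*)·0.0000)/1.22=17.3840; Δ=(32.7348−0.0000)/(121.7748−62.9584)=0.5566; B=V−Δ·S=-28.7214
Node (1,1) S=160.2300: V=(p*·146.4981+(1−p*)·32.7348)/1.22=87.2464; Δ=(146.4981−32.7348)/(235.5381−121.7748)=1.0000; B=V−Δ·S=-72.9836
Node (0,0) S=109.0000: V=(p*·87.2464+(1−p*)·17.3840)/1.22=51.3500; Δ=(87.2464−17.3840)/(160.2300−82.8400)=0.9027; B=V−Δ·S=-47.0478
Sanity check at the root: Δ(0,0)·S0 + B(0,0) reproduces V0 = 51.3500.

(0,0): Delta=0.9027 Bond=-47.0478
(1,0): Delta=0.5566 Bond=-28.7214
(1,1): Delta=1.0000 Bond=-72.9836
V0=51.3500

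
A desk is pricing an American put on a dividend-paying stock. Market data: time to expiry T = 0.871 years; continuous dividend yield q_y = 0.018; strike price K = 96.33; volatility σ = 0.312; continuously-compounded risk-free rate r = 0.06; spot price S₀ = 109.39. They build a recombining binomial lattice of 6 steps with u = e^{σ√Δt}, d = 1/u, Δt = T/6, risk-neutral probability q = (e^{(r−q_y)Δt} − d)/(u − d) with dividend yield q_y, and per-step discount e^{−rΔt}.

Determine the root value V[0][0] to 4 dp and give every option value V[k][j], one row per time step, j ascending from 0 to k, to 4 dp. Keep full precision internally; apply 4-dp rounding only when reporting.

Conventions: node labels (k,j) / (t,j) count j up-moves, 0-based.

Δt=0.14517, u=1.12623, d=0.88792, q=0.49598, disc=e^(-rΔt)=0.99133
k=6 terminal: V=max(K-S,0) → 42.7233 28.3358 10.0868 0.0000 0.0000 0.0000 0.0000
k=5: j=0 S=60.3734 intr=35.9566 cont=35.2788 V=35.9566[EX]; j=1 S=76.5770 intr=19.7530 cont=19.1175 V=19.7530[EX]; j=2 S=97.1295 intr=0.0000 cont=5.0399 V=5.0399[hold]; j=3 S=123.1981 intr=0.0000 cont=0.0000 V=0.0000[hold]; j=4 S=156.2633 intr=0.0000 cont=0.0000 V=0.0000[hold]; j=5 S=198.2029 intr=0.0000 cont=0.0000 V=0.0000[hold]
k=4: j=0 S=67.9942 intr=28.3358 cont=27.6779 V=28.3358[EX]; j=1 S=86.2432 intr=10.0868 cont=12.3476 V=12.3476[hold]; j=2 S=109.3900 intr=0.0000 cont=2.5182 V=2.5182[hold]; j=3 S=138.7492 intr=0.0000 cont=0.0000 V=0.0000[hold]; j=4 S=175.9882 intr=0.0000 cont=0.0000 V=0.0000[hold]
k=3: j=0 S=76.5770 intr=19.7530 cont=20.2290 V=20.2290[hold]; j=1 S=97.1295 intr=0.0000 cont=7.4076 V=7.4076[hold]; j=2 S=123.1981 intr=0.0000 cont=1.2582 V=1.2582[hold]; j=3 S=156.2633 intr=0.0000 cont=0.0000 V=0.0000[hold]
k=2: j=0 S=86.2432 intr=10.0868 cont=13.7496 V=13.7496[hold]; j=1 S=109.3900 intr=0.0000 cont=4.3198 V=4.3198[hold]; j=2 S=138.7492 intr=0.0000 cont=0.6287 V=0.6287[hold]
k=1: j=0 S=97.1295 intr=0.0000 cont=8.9940 V=8.9940[hold]; j=1 S=123.1981 intr=0.0000 cont=2.4675 V=2.4675[hold]
k=0: j=0 S=109.3900 intr=0.0000 cont=5.7071 V=5.7071[hold]

price = 5.7071
tree:
5.7071
8.9940 2.4675
13.7496 4.3198 0.6287
20.2290 7.4076 1.2582 0.0000
28.3358 12.3476 2.5182 0.0000 0.0000
35.9566 19.7530 5.0399 0.0000 0.0000 0.0000
42.7233 28.3358 10.0868 0.0000 0.0000 0.0000 0.0000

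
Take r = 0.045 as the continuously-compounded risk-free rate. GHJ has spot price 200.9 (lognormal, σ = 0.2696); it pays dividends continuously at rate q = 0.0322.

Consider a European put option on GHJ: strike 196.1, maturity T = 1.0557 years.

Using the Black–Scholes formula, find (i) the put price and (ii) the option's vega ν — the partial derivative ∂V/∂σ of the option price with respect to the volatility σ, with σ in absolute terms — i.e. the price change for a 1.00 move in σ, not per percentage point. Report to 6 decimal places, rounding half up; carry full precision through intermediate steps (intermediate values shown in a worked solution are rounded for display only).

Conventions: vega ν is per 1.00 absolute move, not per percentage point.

price = 17.596285
ν = 76.652237

σ√T = 0.2696·√1.0557 = 0.277007
d₁ = (ln(S/K) + (r−q+σ²/2)T) / (σ√T) = (ln(200.9/196.1) + (0.045−0.0322+0.2696²/2)·1.0557) / 0.277007 = (0.024183 + 0.051879) / 0.277007 = 0.274585
d₂ = d₁ − σ√T = 0.274585 − 0.277007 = -0.002422
e^{−rT} = 0.953604
e^{−qT} = 0.966578
N(−d₁) = 0.391818,  N(−d₂) = 0.500966
Put price V = K·e^{−rT}·N(−d₂) − S·e^{−qT}·N(−d₁) = 93.681567 − 76.085282 = 17.596285
φ(d₁) = (1/√(2π))·e^{−d₁²/2} = 0.384183
ν = S·e^{−qT}·φ(d₁)·√T = 76.652237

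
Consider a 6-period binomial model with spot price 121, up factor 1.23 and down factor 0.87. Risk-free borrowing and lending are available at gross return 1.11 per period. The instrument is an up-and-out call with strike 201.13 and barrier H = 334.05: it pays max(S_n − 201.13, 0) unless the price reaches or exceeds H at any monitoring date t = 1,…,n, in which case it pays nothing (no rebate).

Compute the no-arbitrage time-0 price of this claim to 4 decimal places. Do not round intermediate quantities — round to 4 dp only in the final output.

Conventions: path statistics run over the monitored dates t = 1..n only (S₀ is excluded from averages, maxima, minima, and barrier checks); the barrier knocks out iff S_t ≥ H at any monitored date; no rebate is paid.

Risk-neutral up-probability p* = (R−d)/(u−d) = (1.11−0.87)/(1.23−0.87) = 0.6667; the claim prices as the p*-weighted sum of path payoffs discounted by R^6.
Enumerate all 2^6 = 64 price paths (U = up ×1.23, D = down ×0.87); each path with k up-moves has probability p*^k·(1−p*)^(6−k).
DDDDDD: M=105.2700, payoff=0.0000, prob=0.001372
UDDDDD: M=148.8300, payoff=0.0000, prob=0.002743
DUDDDD: M=129.4821, payoff=0.0000, prob=0.002743
UUDDDD: M=183.0609, payoff=0.0000, prob=0.005487
DDUDDD: M=112.6494, payoff=0.0000, prob=0.002743
UDUDDD: M=159.2630, payoff=0.0000, prob=0.005487
DUUDDD: M=159.2630, payoff=0.0000, prob=0.005487
UUUDDD: M=225.1649, payoff=0.0000, prob=0.010974
DDDUDD: M=105.2700, payoff=0.0000, prob=0.002743
UDDUDD: M=148.8300, payoff=0.0000, prob=0.005487
DUDUDD: M=138.5588, payoff=0.0000, prob=0.005487
UUDUDD: M=195.8935, payoff=0.0000, prob=0.010974
DDUUDD: M=138.5588, payoff=0.0000, prob=0.005487
UDUUDD: M=195.8935, payoff=0.0000, prob=0.010974
DUUUDD: M=195.8935, payoff=0.0000, prob=0.010974
UUUUDD: M=276.9528, payoff=8.4956, prob=0.021948
DDDDUD: M=105.2700, payoff=0.0000, prob=0.002743
UDDDUD: M=148.8300, payoff=0.0000, prob=0.005487
DUDDUD: M=129.4821, payoff=0.0000, prob=0.005487
UUDDUD: M=183.0609, payoff=0.0000, prob=0.010974
DDUDUD: M=120.5462, payoff=0.0000, prob=0.005487
UDUDUD: M=170.4273, payoff=0.0000, prob=0.010974
DUUDUD: M=170.4273, payoff=0.0000, prob=0.010974
UUUDUD: M=240.9490, payoff=8.4956, prob=0.021948
DDDUUD: M=120.5462, payoff=0.0000, prob=0.005487
UDDUUD: M=170.4273, payoff=0.0000, prob=0.010974
DUDUUD: M=170.4273, payoff=0.0000, prob=0.010974
UUDUUD: M=240.9490, payoff=8.4956, prob=0.021948
DDUUUD: M=170.4273, payoff=0.0000, prob=0.010974
UDUUUD: M=240.9490, payoff=8.4956, prob=0.021948
DUUUUD: M=240.9490, payoff=8.4956, prob=0.021948
UUUUUD: M=340.6520, payoff=0.0000, prob=0.043896
DDDDDU: M=105.2700, payoff=0.0000, prob=0.002743
UDDDDU: M=148.8300, payoff=0.0000, prob=0.005487
DUDDDU: M=129.4821, payoff=0.0000, prob=0.005487
UUDDDU: M=183.0609, payoff=0.0000, prob=0.010974
DDUDDU: M=112.6494, payoff=0.0000, prob=0.005487
UDUDDU: M=159.2630, payoff=0.0000, prob=0.010974
DUUDDU: M=159.2630, payoff=0.0000, prob=0.010974
UUUDDU: M=225.1649, payoff=8.4956, prob=0.021948
DDDUDU: M=105.2700, payoff=0.0000, prob=0.005487
UDDUDU: M=148.8300, payoff=0.0000, prob=0.010974
DUDUDU: M=148.2718, payoff=0.0000, prob=0.010974
UUDUDU: M=209.6256, payoff=8.4956, prob=0.021948
DDUUDU: M=148.2718, payoff=0.0000, prob=0.010974
UDUUDU: M=209.6256, payoff=8.4956, prob=0.021948
DUUUDU: M=209.6256, payoff=8.4956, prob=0.021948
UUUUDU: M=296.3672, payoff=95.2372, prob=0.043896
DDDDUU: M=105.2700, payoff=0.0000, prob=0.005487
UDDDUU: M=148.8300, payoff=0.0000, prob=0.010974
DUDDUU: M=148.2718, payoff=0.0000, prob=0.010974
UUDDUU: M=209.6256, payoff=8.4956, prob=0.021948
DDUDUU: M=148.2718, payoff=0.0000, prob=0.010974
UDUDUU: M=209.6256, payoff=8.4956, prob=0.021948
DUUDUU: M=209.6256, payoff=8.4956, prob=0.021948
UUUDUU: M=296.3672, payoff=95.2372, prob=0.043896
DDDUUU: M=148.2718, payoff=0.0000, prob=0.010974
UDDUUU: M=209.6256, payoff=8.4956, prob=0.021948
DUDUUU: M=209.6256, payoff=8.4956, prob=0.021948
UUDUUU: M=296.3672, payoff=95.2372, prob=0.043896
DDUUUU: M=209.6256, payoff=8.4956, prob=0.021948
UDUUUU: M=296.3672, payoff=95.2372, prob=0.043896
DUUUUU: M=296.3672, payoff=95.2372, prob=0.043896
UUUUUU: M=419.0019, payoff=0.0000, prob=0.087791
Price = Σ prob·payoff / R^6 = 23.699453 / 1.870415 = 12.6707

price = 12.6707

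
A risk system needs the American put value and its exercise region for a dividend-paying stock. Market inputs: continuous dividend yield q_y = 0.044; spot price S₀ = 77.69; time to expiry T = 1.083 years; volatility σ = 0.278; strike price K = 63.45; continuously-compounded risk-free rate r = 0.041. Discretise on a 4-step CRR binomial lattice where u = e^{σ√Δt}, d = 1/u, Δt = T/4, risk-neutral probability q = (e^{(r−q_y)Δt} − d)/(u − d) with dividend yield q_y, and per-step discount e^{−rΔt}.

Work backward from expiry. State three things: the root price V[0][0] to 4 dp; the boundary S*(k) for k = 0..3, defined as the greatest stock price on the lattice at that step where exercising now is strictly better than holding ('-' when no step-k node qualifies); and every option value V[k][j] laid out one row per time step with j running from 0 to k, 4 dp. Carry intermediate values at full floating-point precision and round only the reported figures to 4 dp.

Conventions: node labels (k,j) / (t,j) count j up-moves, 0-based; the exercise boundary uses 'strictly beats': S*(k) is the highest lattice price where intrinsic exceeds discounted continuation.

price = 3.0776
boundary = - - - 50.3383
tree:
3.0776
5.0912 0.7988
8.2704 1.4989 0.0000
13.1117 2.8124 0.0000 0.0000
19.8912 5.2771 0.0000 0.0000 0.0000

Δt=0.27075, u=1.15564, d=0.86532, q=0.46110, disc=e^(-rΔt)=0.98896
k=4 terminal: V=max(K-S,0) → 19.8912 5.2771 0.0000 0.0000 0.0000
k=3: j=0 S=50.3383 intr=13.1117 cont=13.0074 V=13.1117[EX]; j=1 S=67.2269 intr=0.0000 cont=2.8124 V=2.8124[hold]; j=2 S=89.7816 intr=0.0000 cont=0.0000 V=0.0000[hold]; j=3 S=119.9035 intr=0.0000 cont=0.0000 V=0.0000[hold]  S*(3)=50.3383
k=2: j=0 S=58.1729 intr=5.2771 cont=8.2704 V=8.2704[hold]; j=1 S=77.6900 intr=0.0000 cont=1.4989 V=1.4989[hold]; j=2 S=103.7551 intr=0.0000 cont=0.0000 V=0.0000[hold]  S*(2)=-
k=1: j=0 S=67.2269 intr=0.0000 cont=5.0912 V=5.0912[hold]; j=1 S=89.7816 intr=0.0000 cont=0.7988 V=0.7988[hold]  S*(1)=-
k=0: j=0 S=77.6900 intr=0.0000 cont=3.0776 V=3.0776[hold]  S*(0)=-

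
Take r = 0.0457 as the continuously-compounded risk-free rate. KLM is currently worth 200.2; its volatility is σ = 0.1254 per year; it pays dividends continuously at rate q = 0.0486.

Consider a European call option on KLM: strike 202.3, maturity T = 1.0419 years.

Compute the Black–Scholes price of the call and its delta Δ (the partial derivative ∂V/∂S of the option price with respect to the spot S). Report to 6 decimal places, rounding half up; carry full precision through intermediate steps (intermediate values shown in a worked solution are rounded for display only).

σ√T = 0.1254·√1.0419 = 0.128000
d₁ = (ln(S/K) + (r−q+σ²/2)T) / (σ√T) = (ln(200.2/202.3) + (0.0457−0.0486+0.1254²/2)·1.0419) / 0.128000 = (-0.010435 + 0.005171) / 0.128000 = -0.041128
d₂ = d₁ − σ√T = -0.041128 − 0.128000 = -0.169128
e^{−rT} = 0.953501
e^{−qT} = 0.950624
N(d₁) = 0.483597,  N(d₂) = 0.432848
Call price V = S·e^{−qT}·N(d₁) − K·e^{−rT}·N(d₂) = 92.035758 − 83.493455 = 8.542303
Δ = e^{−qT}·N(d₁) = 0.459719

price = 8.542303
Δ = 0.459719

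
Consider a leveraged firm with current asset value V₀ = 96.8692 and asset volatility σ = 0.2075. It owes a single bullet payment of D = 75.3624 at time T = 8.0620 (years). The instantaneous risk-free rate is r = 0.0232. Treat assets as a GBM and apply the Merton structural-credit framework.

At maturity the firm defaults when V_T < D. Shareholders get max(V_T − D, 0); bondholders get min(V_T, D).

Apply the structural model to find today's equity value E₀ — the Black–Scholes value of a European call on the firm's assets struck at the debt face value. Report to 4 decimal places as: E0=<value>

Apply the equity-as-call identities (strike 75.3624, horizon 8.0620 years):
d₁ = [ln(V₀/D) + (r + σ²/2)T] / (σ√T)
   = [ln(96.8692/75.3624) + (0.0232 + 0.5·0.2075²)·8.0620] / (0.2075·√8.0620)
   = [0.251053 + 0.360598] / 0.589168 = 1.038160
d₂ = d₁ − σ√T = 1.038160 − 0.589168 = 0.448992
N(d₁) = 0.850402,  N(d₂) = 0.673281,  e^(−rT) = 0.829412
E₀ = V₀·N(d₁) − D·e^(−rT)·N(d₂)
   = 96.8692·0.850402 − 75.3624·0.829412·0.673281 = 40.293356

E0=40.2934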